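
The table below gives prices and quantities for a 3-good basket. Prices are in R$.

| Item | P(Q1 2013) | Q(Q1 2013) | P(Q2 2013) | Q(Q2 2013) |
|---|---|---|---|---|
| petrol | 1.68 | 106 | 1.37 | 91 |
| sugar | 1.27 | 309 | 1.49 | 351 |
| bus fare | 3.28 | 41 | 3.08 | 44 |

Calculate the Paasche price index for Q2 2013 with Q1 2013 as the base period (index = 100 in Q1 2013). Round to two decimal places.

105.41

Paasche price index uses current-period quantities as weights.
ΣP(Q2 2013)·Q(Q2 2013) = 1.37×91 + 1.49×351 + 3.08×44 = 124.67 + 522.99 + 135.52 = 783.18
ΣP(Q1 2013)·Q(Q2 2013) = 1.68×91 + 1.27×351 + 3.28×44 = 152.88 + 445.77 + 144.32 = 742.97
Index = 783.18 / 742.97 × 100 = 105.4121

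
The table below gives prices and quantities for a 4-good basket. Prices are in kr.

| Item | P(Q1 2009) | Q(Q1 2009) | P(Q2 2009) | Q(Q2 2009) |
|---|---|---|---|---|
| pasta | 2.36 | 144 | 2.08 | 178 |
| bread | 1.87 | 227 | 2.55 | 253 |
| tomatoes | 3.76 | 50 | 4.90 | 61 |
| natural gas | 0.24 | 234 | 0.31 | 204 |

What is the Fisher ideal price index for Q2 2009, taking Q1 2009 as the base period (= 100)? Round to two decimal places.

118.08

Laspeyres component (base-period weights):
ΣP(Q2 2009)Q(Q1 2009) = 2.08×144 + 2.55×227 + 4.90×50 + 0.31×234 = 299.52 + 578.85 + 245 + 72.54 = 1195.91
ΣP(Q1 2009)Q(Q1 2009) = 2.36×144 + 1.87×227 + 3.76×50 + 0.24×234 = 339.84 + 424.49 + 188 + 56.16 = 1008.49
L = 1195.91 / 1008.49 × 100 = 118.5842
Paasche component (current-period weights):
ΣP(Q2 2009)Q(Q2 2009) = 2.08×178 + 2.55×253 + 4.90×61 + 0.31×204 = 370.24 + 645.15 + 298.9 + 63.24 = 1377.53
ΣP(Q1 2009)Q(Q2 2009) = 2.36×178 + 1.87×253 + 3.76×61 + 0.24×204 = 420.08 + 473.11 + 229.36 + 48.96 = 1171.51
P = 1377.53 / 1171.51 × 100 = 117.5859
Fisher = √(L × P) = √(118.5842 × 117.5859) = 118.0840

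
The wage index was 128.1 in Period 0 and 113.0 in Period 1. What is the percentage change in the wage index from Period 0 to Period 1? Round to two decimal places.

Change = (113.0 − 128.1) / 128.1 × 100
       = -15.1 / 128.1 × 100 = -11.7877%

-11.79%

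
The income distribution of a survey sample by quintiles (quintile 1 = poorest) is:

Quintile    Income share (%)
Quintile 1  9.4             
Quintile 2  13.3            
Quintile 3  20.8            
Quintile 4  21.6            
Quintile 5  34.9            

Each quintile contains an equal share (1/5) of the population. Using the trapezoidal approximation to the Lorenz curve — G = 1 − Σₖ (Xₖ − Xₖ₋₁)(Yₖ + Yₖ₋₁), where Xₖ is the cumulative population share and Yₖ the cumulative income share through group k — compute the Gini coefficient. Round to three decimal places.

Cumulative income shares Yₖ: 0.0940, 0.2270, 0.4350, 0.6510, 1.0000
Σ (Xₖ−Xₖ₋₁)(Yₖ+Yₖ₋₁) = (1/5)(0.0940+0.0000) + (1/5)(0.2270+0.0940) + (1/5)(0.4350+0.2270) + (1/5)(0.6510+0.4350) + (1/5)(1.0000+0.6510)
  = 0.0188 + 0.0642 + 0.1324 + 0.2172 + 0.3302 = 0.7628
G = 1 − 0.7628 = 0.2372

0.237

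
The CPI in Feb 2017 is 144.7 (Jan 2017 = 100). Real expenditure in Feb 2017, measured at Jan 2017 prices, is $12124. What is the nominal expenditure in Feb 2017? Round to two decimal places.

17543.43

Nominal = Real × (Index/100) = 12124 × (144.7/100)
        = 12124 × 1.447 = 17543.4280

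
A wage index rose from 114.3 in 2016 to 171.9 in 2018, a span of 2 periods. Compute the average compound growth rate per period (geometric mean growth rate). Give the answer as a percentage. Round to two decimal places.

22.64%

Growth factor = (171.9/114.3)^(1/2) = (1.503937)^(1/2) = 1.226351
Growth rate = 1.226351 − 1 = 0.226351 = 22.6351%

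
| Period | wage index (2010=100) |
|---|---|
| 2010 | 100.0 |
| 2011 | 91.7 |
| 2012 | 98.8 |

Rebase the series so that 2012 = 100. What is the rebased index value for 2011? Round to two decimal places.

Rebased(2011) = 91.7 / 98.8 × 100 = 92.8138

92.81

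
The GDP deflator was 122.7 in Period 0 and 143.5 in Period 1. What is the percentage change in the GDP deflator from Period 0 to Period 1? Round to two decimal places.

Change = (143.5 − 122.7) / 122.7 × 100
       = 20.8 / 122.7 × 100 = 16.9519%

16.95%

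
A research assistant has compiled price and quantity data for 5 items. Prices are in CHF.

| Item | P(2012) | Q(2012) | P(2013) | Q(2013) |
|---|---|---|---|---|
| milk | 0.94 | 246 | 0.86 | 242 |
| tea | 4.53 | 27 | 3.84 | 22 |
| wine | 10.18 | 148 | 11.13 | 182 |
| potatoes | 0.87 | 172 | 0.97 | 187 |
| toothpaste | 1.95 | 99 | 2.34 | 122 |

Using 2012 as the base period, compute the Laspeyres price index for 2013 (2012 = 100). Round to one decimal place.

107.2

Laspeyres price index uses base-period quantities as weights.
ΣP(2013)·Q(2012) = 0.86×246 + 3.84×27 + 11.13×148 + 0.97×172 + 2.34×99 = 211.56 + 103.68 + 1647.24 + 166.84 + 231.66 = 2360.98
ΣP(2012)·Q(2012) = 0.94×246 + 4.53×27 + 10.18×148 + 0.87×172 + 1.95×99 = 231.24 + 122.31 + 1506.64 + 149.64 + 193.05 = 2202.88
Index = 2360.98 / 2202.88 × 100 = 107.1770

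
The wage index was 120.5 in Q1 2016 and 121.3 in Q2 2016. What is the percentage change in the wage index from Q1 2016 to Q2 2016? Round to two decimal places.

0.66%

Change = (121.3 − 120.5) / 120.5 × 100
       = 0.8 / 120.5 × 100 = 0.6639%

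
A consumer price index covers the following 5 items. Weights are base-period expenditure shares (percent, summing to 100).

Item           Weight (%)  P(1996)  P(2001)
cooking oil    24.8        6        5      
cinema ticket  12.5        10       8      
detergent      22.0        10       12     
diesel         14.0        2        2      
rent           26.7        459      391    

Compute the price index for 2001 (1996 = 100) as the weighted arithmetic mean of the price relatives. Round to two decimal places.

cooking oil: 24.8 × (5/6) = 24.8 × 0.833333 = 20.6667
cinema ticket: 12.5 × (8/10) = 12.5 × 0.800000 = 10.0000
detergent: 22.0 × (12/10) = 22.0 × 1.200000 = 26.4000
diesel: 14.0 × (2/2) = 14.0 × 1.000000 = 14.0000
rent: 26.7 × (391/459) = 26.7 × 0.851852 = 22.7444
Index = Σ wᵢ·(p₁ᵢ/p₀ᵢ) = 20.6667 + 10.0000 + 26.4000 + 14.0000 + 22.7444 = 93.8111

93.81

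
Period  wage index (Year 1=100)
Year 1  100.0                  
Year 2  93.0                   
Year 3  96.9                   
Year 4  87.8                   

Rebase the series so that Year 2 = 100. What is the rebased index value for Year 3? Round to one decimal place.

104.2

Rebased(Year 3) = 96.9 / 93.0 × 100 = 104.1935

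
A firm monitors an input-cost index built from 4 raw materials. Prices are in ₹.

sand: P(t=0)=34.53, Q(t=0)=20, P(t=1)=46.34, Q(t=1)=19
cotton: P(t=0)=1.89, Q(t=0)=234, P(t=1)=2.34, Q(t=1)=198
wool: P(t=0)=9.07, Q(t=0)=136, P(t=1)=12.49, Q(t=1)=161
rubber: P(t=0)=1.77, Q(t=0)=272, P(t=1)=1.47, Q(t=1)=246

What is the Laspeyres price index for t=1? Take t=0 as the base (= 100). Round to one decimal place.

125.5

Laspeyres price index uses base-period quantities as weights.
ΣP(t=1)·Q(t=0) = 46.34×20 + 2.34×234 + 12.49×136 + 1.47×272 = 926.8 + 547.56 + 1698.64 + 399.84 = 3572.84
ΣP(t=0)·Q(t=0) = 34.53×20 + 1.89×234 + 9.07×136 + 1.77×272 = 690.6 + 442.26 + 1233.52 + 481.44 = 2847.82
Index = 3572.84 / 2847.82 × 100 = 125.4588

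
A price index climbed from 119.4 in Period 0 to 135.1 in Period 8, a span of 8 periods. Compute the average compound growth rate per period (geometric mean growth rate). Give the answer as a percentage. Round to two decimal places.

1.56%

Growth factor = (135.1/119.4)^(1/8) = (1.131491)^(1/8) = 1.015562
Growth rate = 1.015562 − 1 = 0.015562 = 1.5562%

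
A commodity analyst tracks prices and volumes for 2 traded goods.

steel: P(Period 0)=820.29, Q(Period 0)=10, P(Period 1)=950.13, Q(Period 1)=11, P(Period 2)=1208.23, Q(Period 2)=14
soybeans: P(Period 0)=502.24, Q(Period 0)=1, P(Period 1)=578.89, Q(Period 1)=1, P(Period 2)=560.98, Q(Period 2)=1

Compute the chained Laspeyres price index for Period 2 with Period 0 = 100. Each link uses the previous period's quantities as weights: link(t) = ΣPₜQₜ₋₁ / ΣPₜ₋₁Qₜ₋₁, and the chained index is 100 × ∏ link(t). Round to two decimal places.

145.41

Link Period 0→Period 1:
ΣP(Period 1)Q(Period 0) = 950.13×10 + 578.89×1 = 9501.3 + 578.89 = 10080.19
ΣP(Period 0)Q(Period 0) = 820.29×10 + 502.24×1 = 8202.9 + 502.24 = 8705.14
link = 10080.19/8705.14 = 1.157958
Link Period 1→Period 2:
ΣP(Period 2)Q(Period 1) = 1208.23×11 + 560.98×1 = 13290.53 + 560.98 = 13851.51
ΣP(Period 1)Q(Period 1) = 950.13×11 + 578.89×1 = 10451.43 + 578.89 = 11030.32
link = 13851.51/11030.32 = 1.255767
Chained index = 100 × 1.157958 × 1.255767 = 145.4126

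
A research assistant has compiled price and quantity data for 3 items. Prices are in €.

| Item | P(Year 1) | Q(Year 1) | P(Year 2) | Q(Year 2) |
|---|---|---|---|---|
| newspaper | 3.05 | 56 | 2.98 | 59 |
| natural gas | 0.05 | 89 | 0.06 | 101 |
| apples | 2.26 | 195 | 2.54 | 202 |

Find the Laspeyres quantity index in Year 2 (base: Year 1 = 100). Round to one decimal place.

Laspeyres quantity index uses base-period prices as weights.
ΣP(Year 1)·Q(Year 2) = 3.05×59 + 0.05×101 + 2.26×202 = 179.95 + 5.05 + 456.52 = 641.52
ΣP(Year 1)·Q(Year 1) = 3.05×56 + 0.05×89 + 2.26×195 = 170.8 + 4.45 + 440.7 = 615.95
Index = 641.52 / 615.95 × 100 = 104.1513

104.2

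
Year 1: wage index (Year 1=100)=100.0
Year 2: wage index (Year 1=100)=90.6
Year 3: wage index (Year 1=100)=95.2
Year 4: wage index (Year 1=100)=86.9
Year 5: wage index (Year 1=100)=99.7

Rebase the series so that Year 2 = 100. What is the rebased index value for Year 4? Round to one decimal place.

Rebased(Year 4) = 86.9 / 90.6 × 100 = 95.9161

95.9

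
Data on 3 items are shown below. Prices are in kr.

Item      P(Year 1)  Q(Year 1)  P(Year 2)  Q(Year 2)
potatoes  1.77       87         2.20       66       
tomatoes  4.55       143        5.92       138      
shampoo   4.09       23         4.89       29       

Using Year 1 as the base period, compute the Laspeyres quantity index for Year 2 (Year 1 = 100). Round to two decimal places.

Laspeyres quantity index uses base-period prices as weights.
ΣP(Year 1)·Q(Year 2) = 1.77×66 + 4.55×138 + 4.09×29 = 116.82 + 627.9 + 118.61 = 863.33
ΣP(Year 1)·Q(Year 1) = 1.77×87 + 4.55×143 + 4.09×23 = 153.99 + 650.65 + 94.07 = 898.71
Index = 863.33 / 898.71 × 100 = 96.0632

96.06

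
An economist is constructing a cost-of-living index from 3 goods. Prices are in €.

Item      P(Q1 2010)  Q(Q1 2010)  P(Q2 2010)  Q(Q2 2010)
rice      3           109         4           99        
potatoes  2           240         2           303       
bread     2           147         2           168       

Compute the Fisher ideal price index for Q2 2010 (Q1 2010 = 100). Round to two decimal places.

Laspeyres component (base-period weights):
ΣP(Q2 2010)Q(Q1 2010) = 4×109 + 2×240 + 2×147 = 436 + 480 + 294 = 1210
ΣP(Q1 2010)Q(Q1 2010) = 3×109 + 2×240 + 2×147 = 327 + 480 + 294 = 1101
L = 1210 / 1101 × 100 = 109.9001
Paasche component (current-period weights):
ΣP(Q2 2010)Q(Q2 2010) = 4×99 + 2×303 + 2×168 = 396 + 606 + 336 = 1338
ΣP(Q1 2010)Q(Q2 2010) = 3×99 + 2×303 + 2×168 = 297 + 606 + 336 = 1239
P = 1338 / 1239 × 100 = 107.9903
Fisher = √(L × P) = √(109.9001 × 107.9903) = 108.9410

108.94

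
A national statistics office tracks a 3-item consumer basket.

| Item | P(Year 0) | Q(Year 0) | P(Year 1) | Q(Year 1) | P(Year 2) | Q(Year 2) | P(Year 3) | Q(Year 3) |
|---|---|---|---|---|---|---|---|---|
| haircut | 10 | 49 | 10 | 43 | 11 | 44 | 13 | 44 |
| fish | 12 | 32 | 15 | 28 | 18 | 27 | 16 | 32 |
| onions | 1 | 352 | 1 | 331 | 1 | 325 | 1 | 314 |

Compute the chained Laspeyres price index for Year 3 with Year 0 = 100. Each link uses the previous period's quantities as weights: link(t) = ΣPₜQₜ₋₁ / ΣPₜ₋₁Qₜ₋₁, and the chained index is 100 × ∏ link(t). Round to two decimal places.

122.56

Link Year 0→Year 1:
ΣP(Year 1)Q(Year 0) = 10×49 + 15×32 + 1×352 = 490 + 480 + 352 = 1322
ΣP(Year 0)Q(Year 0) = 10×49 + 12×32 + 1×352 = 490 + 384 + 352 = 1226
link = 1322/1226 = 1.078303
Link Year 1→Year 2:
ΣP(Year 2)Q(Year 1) = 11×43 + 18×28 + 1×331 = 473 + 504 + 331 = 1308
ΣP(Year 1)Q(Year 1) = 10×43 + 15×28 + 1×331 = 430 + 420 + 331 = 1181
link = 1308/1181 = 1.107536
Link Year 2→Year 3:
ΣP(Year 3)Q(Year 2) = 13×44 + 16×27 + 1×325 = 572 + 432 + 325 = 1329
ΣP(Year 2)Q(Year 2) = 11×44 + 18×27 + 1×325 = 484 + 486 + 325 = 1295
link = 1329/1295 = 1.026255
Chained index = 100 × 1.078303 × 1.107536 × 1.026255 = 122.5615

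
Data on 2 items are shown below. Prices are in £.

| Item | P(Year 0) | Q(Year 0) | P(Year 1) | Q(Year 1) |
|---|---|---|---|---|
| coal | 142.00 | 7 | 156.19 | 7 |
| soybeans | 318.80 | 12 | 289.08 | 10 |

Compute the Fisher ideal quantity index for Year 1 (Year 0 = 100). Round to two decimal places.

Laspeyres component (base-period weights):
ΣP(Year 0)Q(Year 1) = 142.00×7 + 318.80×10 = 994 + 3188 = 4182
ΣP(Year 0)Q(Year 0) = 142.00×7 + 318.80×12 = 994 + 3825.6 = 4819.6
L = 4182 / 4819.6 × 100 = 86.7707
Paasche component (current-period weights):
ΣP(Year 1)Q(Year 1) = 156.19×7 + 289.08×10 = 1093.33 + 2890.8 = 3984.13
ΣP(Year 1)Q(Year 0) = 156.19×7 + 289.08×12 = 1093.33 + 3468.96 = 4562.29
P = 3984.13 / 4562.29 × 100 = 87.3274
Fisher = √(L × P) = √(86.7707 × 87.3274) = 87.0486

87.05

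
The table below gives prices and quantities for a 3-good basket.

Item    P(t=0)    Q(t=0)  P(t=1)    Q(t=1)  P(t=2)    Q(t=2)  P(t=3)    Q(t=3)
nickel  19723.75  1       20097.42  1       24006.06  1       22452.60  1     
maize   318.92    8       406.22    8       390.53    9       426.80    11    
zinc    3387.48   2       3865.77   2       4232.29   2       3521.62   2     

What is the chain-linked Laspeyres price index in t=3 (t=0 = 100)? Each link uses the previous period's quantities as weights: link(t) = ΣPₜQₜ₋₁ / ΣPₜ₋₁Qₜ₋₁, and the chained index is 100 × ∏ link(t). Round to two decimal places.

113.51

Link t=0→t=1:
ΣP(t=1)Q(t=0) = 20097.42×1 + 406.22×8 + 3865.77×2 = 20097.42 + 3249.76 + 7731.54 = 31078.72
ΣP(t=0)Q(t=0) = 19723.75×1 + 318.92×8 + 3387.48×2 = 19723.75 + 2551.36 + 6774.96 = 29050.07
link = 31078.72/29050.07 = 1.069833
Link t=1→t=2:
ΣP(t=2)Q(t=1) = 24006.06×1 + 390.53×8 + 4232.29×2 = 24006.06 + 3124.24 + 8464.58 = 35594.88
ΣP(t=1)Q(t=1) = 20097.42×1 + 406.22×8 + 3865.77×2 = 20097.42 + 3249.76 + 7731.54 = 31078.72
link = 35594.88/31078.72 = 1.145314
Link t=2→t=3:
ΣP(t=3)Q(t=2) = 22452.60×1 + 426.80×9 + 3521.62×2 = 22452.6 + 3841.2 + 7043.24 = 33337.04
ΣP(t=2)Q(t=2) = 24006.06×1 + 390.53×9 + 4232.29×2 = 24006.06 + 3514.77 + 8464.58 = 35985.41
link = 33337.04/35985.41 = 0.926404
Chained index = 100 × 1.069833 × 1.145314 × 0.926404 = 113.5118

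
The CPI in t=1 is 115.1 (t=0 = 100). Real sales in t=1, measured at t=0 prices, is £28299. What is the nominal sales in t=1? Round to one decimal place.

32572.1

Nominal = Real × (Index/100) = 28299 × (115.1/100)
        = 28299 × 1.151 = 32572.1490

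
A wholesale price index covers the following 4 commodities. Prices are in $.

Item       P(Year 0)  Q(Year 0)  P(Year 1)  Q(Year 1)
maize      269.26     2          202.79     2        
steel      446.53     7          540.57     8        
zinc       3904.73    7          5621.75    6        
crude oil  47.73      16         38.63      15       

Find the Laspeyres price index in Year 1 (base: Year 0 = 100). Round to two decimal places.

139.04

Laspeyres price index uses base-period quantities as weights.
ΣP(Year 1)·Q(Year 0) = 202.79×2 + 540.57×7 + 5621.75×7 + 38.63×16 = 405.58 + 3783.99 + 39352.25 + 618.08 = 44159.9
ΣP(Year 0)·Q(Year 0) = 269.26×2 + 446.53×7 + 3904.73×7 + 47.73×16 = 538.52 + 3125.71 + 27333.11 + 763.68 = 31761.02
Index = 44159.9 / 31761.02 × 100 = 139.0380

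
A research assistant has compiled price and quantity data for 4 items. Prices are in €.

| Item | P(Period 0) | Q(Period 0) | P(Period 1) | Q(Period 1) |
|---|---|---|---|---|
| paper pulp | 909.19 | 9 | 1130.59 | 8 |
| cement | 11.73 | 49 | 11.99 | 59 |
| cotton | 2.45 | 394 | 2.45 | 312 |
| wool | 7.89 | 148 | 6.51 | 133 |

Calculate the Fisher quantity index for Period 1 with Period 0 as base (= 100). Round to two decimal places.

89.74

Laspeyres component (base-period weights):
ΣP(Period 0)Q(Period 1) = 909.19×8 + 11.73×59 + 2.45×312 + 7.89×133 = 7273.52 + 692.07 + 764.4 + 1049.37 = 9779.36
ΣP(Period 0)Q(Period 0) = 909.19×9 + 11.73×49 + 2.45×394 + 7.89×148 = 8182.71 + 574.77 + 965.3 + 1167.72 = 10890.5
L = 9779.36 / 10890.5 × 100 = 89.7972
Paasche component (current-period weights):
ΣP(Period 1)Q(Period 1) = 1130.59×8 + 11.99×59 + 2.45×312 + 6.51×133 = 9044.72 + 707.41 + 764.4 + 865.83 = 11382.36
ΣP(Period 1)Q(Period 0) = 1130.59×9 + 11.99×49 + 2.45×394 + 6.51×148 = 10175.31 + 587.51 + 965.3 + 963.48 = 12691.6
P = 11382.36 / 12691.6 × 100 = 89.6842
Fisher = √(L × P) = √(89.7972 × 89.6842) = 89.7407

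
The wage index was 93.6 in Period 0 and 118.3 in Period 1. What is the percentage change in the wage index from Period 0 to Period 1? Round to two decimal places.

Change = (118.3 − 93.6) / 93.6 × 100
       = 24.7 / 93.6 × 100 = 26.3889%

26.39%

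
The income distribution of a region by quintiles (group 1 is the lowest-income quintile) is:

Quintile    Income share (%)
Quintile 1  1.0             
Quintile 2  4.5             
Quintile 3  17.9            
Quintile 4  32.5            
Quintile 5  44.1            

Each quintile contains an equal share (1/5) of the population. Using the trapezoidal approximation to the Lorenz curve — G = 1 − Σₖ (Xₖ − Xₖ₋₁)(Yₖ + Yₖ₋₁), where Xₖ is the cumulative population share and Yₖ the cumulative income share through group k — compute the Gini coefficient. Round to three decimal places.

Cumulative income shares Yₖ: 0.0100, 0.0550, 0.2340, 0.5590, 1.0000
Σ (Xₖ−Xₖ₋₁)(Yₖ+Yₖ₋₁) = (1/5)(0.0100+0.0000) + (1/5)(0.0550+0.0100) + (1/5)(0.2340+0.0550) + (1/5)(0.5590+0.2340) + (1/5)(1.0000+0.5590)
  = 0.0020 + 0.0130 + 0.0578 + 0.1586 + 0.3118 = 0.5432
G = 1 − 0.5432 = 0.4568

0.457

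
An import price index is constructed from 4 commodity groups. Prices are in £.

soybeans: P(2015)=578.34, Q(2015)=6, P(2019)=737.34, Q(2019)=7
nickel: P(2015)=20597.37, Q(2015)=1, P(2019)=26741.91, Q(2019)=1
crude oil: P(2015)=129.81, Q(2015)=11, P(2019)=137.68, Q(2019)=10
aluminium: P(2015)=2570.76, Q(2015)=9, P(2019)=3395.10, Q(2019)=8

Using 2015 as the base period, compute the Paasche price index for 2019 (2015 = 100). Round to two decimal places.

129.95

Paasche price index uses current-period quantities as weights.
ΣP(2019)·Q(2019) = 737.34×7 + 26741.91×1 + 137.68×10 + 3395.10×8 = 5161.38 + 26741.91 + 1376.8 + 27160.8 = 60440.89
ΣP(2015)·Q(2019) = 578.34×7 + 20597.37×1 + 129.81×10 + 2570.76×8 = 4048.38 + 20597.37 + 1298.1 + 20566.08 = 46509.93
Index = 60440.89 / 46509.93 × 100 = 129.9527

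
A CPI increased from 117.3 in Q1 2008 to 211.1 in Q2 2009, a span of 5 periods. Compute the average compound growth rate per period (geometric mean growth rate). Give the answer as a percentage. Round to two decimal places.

12.47%

Growth factor = (211.1/117.3)^(1/5) = (1.799659)^(1/5) = 1.124703
Growth rate = 1.124703 − 1 = 0.124703 = 12.4703%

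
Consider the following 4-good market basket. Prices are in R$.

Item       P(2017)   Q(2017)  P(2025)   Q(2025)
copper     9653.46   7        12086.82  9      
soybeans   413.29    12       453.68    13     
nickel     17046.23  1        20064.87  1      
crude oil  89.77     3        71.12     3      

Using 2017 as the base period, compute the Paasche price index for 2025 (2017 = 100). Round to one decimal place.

123.2

Paasche price index uses current-period quantities as weights.
ΣP(2025)·Q(2025) = 12086.82×9 + 453.68×13 + 20064.87×1 + 71.12×3 = 108781.38 + 5897.84 + 20064.87 + 213.36 = 134957.45
ΣP(2017)·Q(2025) = 9653.46×9 + 413.29×13 + 17046.23×1 + 89.77×3 = 86881.14 + 5372.77 + 17046.23 + 269.31 = 109569.45
Index = 134957.45 / 109569.45 × 100 = 123.1707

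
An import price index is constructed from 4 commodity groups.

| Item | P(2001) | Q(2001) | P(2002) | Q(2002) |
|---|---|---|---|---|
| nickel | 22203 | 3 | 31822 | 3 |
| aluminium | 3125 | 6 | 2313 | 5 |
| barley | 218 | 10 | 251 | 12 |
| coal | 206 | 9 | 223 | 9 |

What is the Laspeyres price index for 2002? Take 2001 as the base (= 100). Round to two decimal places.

Laspeyres price index uses base-period quantities as weights.
ΣP(2002)·Q(2001) = 31822×3 + 2313×6 + 251×10 + 223×9 = 95466 + 13878 + 2510 + 2007 = 113861
ΣP(2001)·Q(2001) = 22203×3 + 3125×6 + 218×10 + 206×9 = 66609 + 18750 + 2180 + 1854 = 89393
Index = 113861 / 89393 × 100 = 127.3713

127.37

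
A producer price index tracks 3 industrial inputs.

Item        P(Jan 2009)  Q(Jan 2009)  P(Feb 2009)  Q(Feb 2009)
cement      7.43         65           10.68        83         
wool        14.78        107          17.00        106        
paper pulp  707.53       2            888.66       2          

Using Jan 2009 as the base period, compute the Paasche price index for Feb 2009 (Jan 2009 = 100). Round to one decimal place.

124.1

Paasche price index uses current-period quantities as weights.
ΣP(Feb 2009)·Q(Feb 2009) = 10.68×83 + 17.00×106 + 888.66×2 = 886.44 + 1802 + 1777.32 = 4465.76
ΣP(Jan 2009)·Q(Feb 2009) = 7.43×83 + 14.78×106 + 707.53×2 = 616.69 + 1566.68 + 1415.06 = 3598.43
Index = 4465.76 / 3598.43 × 100 = 124.1030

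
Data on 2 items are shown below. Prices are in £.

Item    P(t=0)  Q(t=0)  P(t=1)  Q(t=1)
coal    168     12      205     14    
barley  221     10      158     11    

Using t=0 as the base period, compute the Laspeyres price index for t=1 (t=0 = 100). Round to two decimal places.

Laspeyres price index uses base-period quantities as weights.
ΣP(t=1)·Q(t=0) = 205×12 + 158×10 = 2460 + 1580 = 4040
ΣP(t=0)·Q(t=0) = 168×12 + 221×10 = 2016 + 2210 = 4226
Index = 4040 / 4226 × 100 = 95.5987

95.60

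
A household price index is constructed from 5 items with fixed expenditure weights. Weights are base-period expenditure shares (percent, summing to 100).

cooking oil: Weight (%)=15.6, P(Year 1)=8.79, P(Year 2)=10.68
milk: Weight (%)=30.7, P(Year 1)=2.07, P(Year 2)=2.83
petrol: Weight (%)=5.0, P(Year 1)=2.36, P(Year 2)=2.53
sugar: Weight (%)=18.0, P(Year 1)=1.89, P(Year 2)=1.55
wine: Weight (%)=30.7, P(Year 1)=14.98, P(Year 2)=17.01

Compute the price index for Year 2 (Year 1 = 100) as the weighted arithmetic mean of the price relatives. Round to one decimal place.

cooking oil: 15.6 × (10.68/8.79) = 15.6 × 1.215017 = 18.9543
milk: 30.7 × (2.83/2.07) = 30.7 × 1.367150 = 41.9715
petrol: 5.0 × (2.53/2.36) = 5.0 × 1.072034 = 5.3602
sugar: 18.0 × (1.55/1.89) = 18.0 × 0.820106 = 14.7619
wine: 30.7 × (17.01/14.98) = 30.7 × 1.135514 = 34.8603
Index = Σ wᵢ·(p₁ᵢ/p₀ᵢ) = 18.9543 + 41.9715 + 5.3602 + 14.7619 + 34.8603 = 115.9081

115.9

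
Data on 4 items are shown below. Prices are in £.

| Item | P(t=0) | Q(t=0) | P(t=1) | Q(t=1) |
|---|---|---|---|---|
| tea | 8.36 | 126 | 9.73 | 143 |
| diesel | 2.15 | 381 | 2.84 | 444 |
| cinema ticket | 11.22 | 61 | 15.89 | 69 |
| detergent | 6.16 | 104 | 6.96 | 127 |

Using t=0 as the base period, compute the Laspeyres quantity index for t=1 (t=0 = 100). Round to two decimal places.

Laspeyres quantity index uses base-period prices as weights.
ΣP(t=0)·Q(t=1) = 8.36×143 + 2.15×444 + 11.22×69 + 6.16×127 = 1195.48 + 954.6 + 774.18 + 782.32 = 3706.58
ΣP(t=0)·Q(t=0) = 8.36×126 + 2.15×381 + 11.22×61 + 6.16×104 = 1053.36 + 819.15 + 684.42 + 640.64 = 3197.57
Index = 3706.58 / 3197.57 × 100 = 115.9187

115.92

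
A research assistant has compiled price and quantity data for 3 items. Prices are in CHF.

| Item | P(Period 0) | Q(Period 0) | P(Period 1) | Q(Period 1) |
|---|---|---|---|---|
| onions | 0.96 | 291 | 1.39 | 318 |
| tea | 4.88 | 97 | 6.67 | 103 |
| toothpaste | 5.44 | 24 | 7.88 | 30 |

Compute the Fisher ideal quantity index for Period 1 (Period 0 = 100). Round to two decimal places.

110.00

Laspeyres component (base-period weights):
ΣP(Period 0)Q(Period 1) = 0.96×318 + 4.88×103 + 5.44×30 = 305.28 + 502.64 + 163.2 = 971.12
ΣP(Period 0)Q(Period 0) = 0.96×291 + 4.88×97 + 5.44×24 = 279.36 + 473.36 + 130.56 = 883.28
L = 971.12 / 883.28 × 100 = 109.9448
Paasche component (current-period weights):
ΣP(Period 1)Q(Period 1) = 1.39×318 + 6.67×103 + 7.88×30 = 442.02 + 687.01 + 236.4 = 1365.43
ΣP(Period 1)Q(Period 0) = 1.39×291 + 6.67×97 + 7.88×24 = 404.49 + 646.99 + 189.12 = 1240.6
P = 1365.43 / 1240.6 × 100 = 110.0621
Fisher = √(L × P) = √(109.9448 × 110.0621) = 110.0034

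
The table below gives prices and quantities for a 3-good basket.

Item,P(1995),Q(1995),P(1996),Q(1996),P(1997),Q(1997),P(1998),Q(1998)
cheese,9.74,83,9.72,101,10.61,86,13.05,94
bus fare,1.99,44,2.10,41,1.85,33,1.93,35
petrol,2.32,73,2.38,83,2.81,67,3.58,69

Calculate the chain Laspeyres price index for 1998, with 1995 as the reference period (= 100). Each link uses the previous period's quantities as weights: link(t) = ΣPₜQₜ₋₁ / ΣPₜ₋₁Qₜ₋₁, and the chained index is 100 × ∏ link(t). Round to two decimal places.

Link 1995→1996:
ΣP(1996)Q(1995) = 9.72×83 + 2.10×44 + 2.38×73 = 806.76 + 92.4 + 173.74 = 1072.9
ΣP(1995)Q(1995) = 9.74×83 + 1.99×44 + 2.32×73 = 808.42 + 87.56 + 169.36 = 1065.34
link = 1072.9/1065.34 = 1.007096
Link 1996→1997:
ΣP(1997)Q(1996) = 10.61×101 + 1.85×41 + 2.81×83 = 1071.61 + 75.85 + 233.23 = 1380.69
ΣP(1996)Q(1996) = 9.72×101 + 2.10×41 + 2.38×83 = 981.72 + 86.1 + 197.54 = 1265.36
link = 1380.69/1265.36 = 1.091144
Link 1997→1998:
ΣP(1998)Q(1997) = 13.05×86 + 1.93×33 + 3.58×67 = 1122.3 + 63.69 + 239.86 = 1425.85
ΣP(1997)Q(1997) = 10.61×86 + 1.85×33 + 2.81×67 = 912.46 + 61.05 + 188.27 = 1161.78
link = 1425.85/1161.78 = 1.227298
Chained index = 100 × 1.007096 × 1.091144 × 1.227298 = 134.8662

134.87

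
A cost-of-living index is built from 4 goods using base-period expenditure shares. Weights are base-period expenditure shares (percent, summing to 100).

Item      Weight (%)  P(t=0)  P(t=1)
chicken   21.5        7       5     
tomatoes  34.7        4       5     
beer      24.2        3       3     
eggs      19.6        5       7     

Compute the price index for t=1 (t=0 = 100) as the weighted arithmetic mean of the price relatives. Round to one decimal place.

110.4

chicken: 21.5 × (5/7) = 21.5 × 0.714286 = 15.3571
tomatoes: 34.7 × (5/4) = 34.7 × 1.250000 = 43.3750
beer: 24.2 × (3/3) = 24.2 × 1.000000 = 24.2000
eggs: 19.6 × (7/5) = 19.6 × 1.400000 = 27.4400
Index = Σ wᵢ·(p₁ᵢ/p₀ᵢ) = 15.3571 + 43.3750 + 24.2000 + 27.4400 = 110.3721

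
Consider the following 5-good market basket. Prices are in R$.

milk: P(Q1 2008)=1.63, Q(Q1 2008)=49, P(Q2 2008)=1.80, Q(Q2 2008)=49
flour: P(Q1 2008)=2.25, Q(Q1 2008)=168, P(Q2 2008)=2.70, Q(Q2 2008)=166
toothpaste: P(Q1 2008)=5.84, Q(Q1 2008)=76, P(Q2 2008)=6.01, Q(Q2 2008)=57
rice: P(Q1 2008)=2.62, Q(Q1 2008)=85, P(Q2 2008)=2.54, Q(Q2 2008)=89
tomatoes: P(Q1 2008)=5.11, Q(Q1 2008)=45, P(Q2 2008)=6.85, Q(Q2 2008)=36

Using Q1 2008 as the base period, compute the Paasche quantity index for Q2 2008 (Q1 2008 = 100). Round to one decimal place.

Paasche quantity index uses current-period prices as weights.
ΣP(Q2 2008)·Q(Q2 2008) = 1.80×49 + 2.70×166 + 6.01×57 + 2.54×89 + 6.85×36 = 88.2 + 448.2 + 342.57 + 226.06 + 246.6 = 1351.63
ΣP(Q2 2008)·Q(Q1 2008) = 1.80×49 + 2.70×168 + 6.01×76 + 2.54×85 + 6.85×45 = 88.2 + 453.6 + 456.76 + 215.9 + 308.25 = 1522.71
Index = 1351.63 / 1522.71 × 100 = 88.7648

88.8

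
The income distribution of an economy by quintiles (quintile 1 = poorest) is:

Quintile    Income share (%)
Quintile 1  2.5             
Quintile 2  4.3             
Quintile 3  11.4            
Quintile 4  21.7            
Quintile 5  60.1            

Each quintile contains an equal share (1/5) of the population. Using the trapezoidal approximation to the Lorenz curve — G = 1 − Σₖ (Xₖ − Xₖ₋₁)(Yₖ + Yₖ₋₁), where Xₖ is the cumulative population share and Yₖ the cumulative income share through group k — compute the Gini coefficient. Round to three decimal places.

Cumulative income shares Yₖ: 0.0250, 0.0680, 0.1820, 0.3990, 1.0000
Σ (Xₖ−Xₖ₋₁)(Yₖ+Yₖ₋₁) = (1/5)(0.0250+0.0000) + (1/5)(0.0680+0.0250) + (1/5)(0.1820+0.0680) + (1/5)(0.3990+0.1820) + (1/5)(1.0000+0.3990)
  = 0.0050 + 0.0186 + 0.0500 + 0.1162 + 0.2798 = 0.4696
G = 1 − 0.4696 = 0.5304

0.530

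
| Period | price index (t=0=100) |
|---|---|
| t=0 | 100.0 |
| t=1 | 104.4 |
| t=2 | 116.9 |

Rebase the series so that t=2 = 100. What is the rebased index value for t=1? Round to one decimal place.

89.3

Rebased(t=1) = 104.4 / 116.9 × 100 = 89.3071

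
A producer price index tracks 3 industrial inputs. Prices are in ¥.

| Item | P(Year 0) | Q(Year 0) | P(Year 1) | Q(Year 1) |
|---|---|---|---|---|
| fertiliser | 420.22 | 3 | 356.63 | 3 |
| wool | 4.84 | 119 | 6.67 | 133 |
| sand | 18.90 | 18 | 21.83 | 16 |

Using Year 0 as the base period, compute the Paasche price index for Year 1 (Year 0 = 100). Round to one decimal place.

Paasche price index uses current-period quantities as weights.
ΣP(Year 1)·Q(Year 1) = 356.63×3 + 6.67×133 + 21.83×16 = 1069.89 + 887.11 + 349.28 = 2306.28
ΣP(Year 0)·Q(Year 1) = 420.22×3 + 4.84×133 + 18.90×16 = 1260.66 + 643.72 + 302.4 = 2206.78
Index = 2306.28 / 2206.78 × 100 = 104.5088

104.5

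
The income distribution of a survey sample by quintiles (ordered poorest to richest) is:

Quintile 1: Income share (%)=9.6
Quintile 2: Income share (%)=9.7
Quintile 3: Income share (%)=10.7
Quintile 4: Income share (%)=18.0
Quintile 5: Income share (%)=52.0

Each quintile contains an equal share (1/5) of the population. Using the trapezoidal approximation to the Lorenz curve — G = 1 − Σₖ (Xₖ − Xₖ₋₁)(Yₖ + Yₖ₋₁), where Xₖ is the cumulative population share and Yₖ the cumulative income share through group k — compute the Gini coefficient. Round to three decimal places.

0.372

Cumulative income shares Yₖ: 0.0960, 0.1930, 0.3000, 0.4800, 1.0000
Σ (Xₖ−Xₖ₋₁)(Yₖ+Yₖ₋₁) = (1/5)(0.0960+0.0000) + (1/5)(0.1930+0.0960) + (1/5)(0.3000+0.1930) + (1/5)(0.4800+0.3000) + (1/5)(1.0000+0.4800)
  = 0.0192 + 0.0578 + 0.0986 + 0.1560 + 0.2960 = 0.6276
G = 1 − 0.6276 = 0.3724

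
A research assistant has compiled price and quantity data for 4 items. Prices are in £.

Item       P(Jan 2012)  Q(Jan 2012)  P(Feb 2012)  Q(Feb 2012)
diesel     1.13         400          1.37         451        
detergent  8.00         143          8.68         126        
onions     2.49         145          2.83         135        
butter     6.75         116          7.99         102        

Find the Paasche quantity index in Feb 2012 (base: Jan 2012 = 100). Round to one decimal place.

93.0

Paasche quantity index uses current-period prices as weights.
ΣP(Feb 2012)·Q(Feb 2012) = 1.37×451 + 8.68×126 + 2.83×135 + 7.99×102 = 617.87 + 1093.68 + 382.05 + 814.98 = 2908.58
ΣP(Feb 2012)·Q(Jan 2012) = 1.37×400 + 8.68×143 + 2.83×145 + 7.99×116 = 548 + 1241.24 + 410.35 + 926.84 = 3126.43
Index = 2908.58 / 3126.43 × 100 = 93.0320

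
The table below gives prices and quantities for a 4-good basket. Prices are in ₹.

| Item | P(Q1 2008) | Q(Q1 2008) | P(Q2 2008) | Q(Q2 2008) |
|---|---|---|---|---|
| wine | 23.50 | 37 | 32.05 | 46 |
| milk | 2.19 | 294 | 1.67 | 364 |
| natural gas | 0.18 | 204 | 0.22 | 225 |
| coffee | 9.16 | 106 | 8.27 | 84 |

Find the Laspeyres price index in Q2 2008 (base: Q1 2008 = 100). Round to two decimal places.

103.07

Laspeyres price index uses base-period quantities as weights.
ΣP(Q2 2008)·Q(Q1 2008) = 32.05×37 + 1.67×294 + 0.22×204 + 8.27×106 = 1185.85 + 490.98 + 44.88 + 876.62 = 2598.33
ΣP(Q1 2008)·Q(Q1 2008) = 23.50×37 + 2.19×294 + 0.18×204 + 9.16×106 = 869.5 + 643.86 + 36.72 + 970.96 = 2521.04
Index = 2598.33 / 2521.04 × 100 = 103.0658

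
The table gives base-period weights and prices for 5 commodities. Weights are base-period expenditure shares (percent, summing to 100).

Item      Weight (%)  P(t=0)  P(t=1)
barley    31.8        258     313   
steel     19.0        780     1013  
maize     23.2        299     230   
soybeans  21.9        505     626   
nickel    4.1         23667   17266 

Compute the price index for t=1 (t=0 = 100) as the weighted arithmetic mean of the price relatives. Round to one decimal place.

barley: 31.8 × (313/258) = 31.8 × 1.213178 = 38.5791
steel: 19.0 × (1013/780) = 19.0 × 1.298718 = 24.6756
maize: 23.2 × (230/299) = 23.2 × 0.769231 = 17.8462
soybeans: 21.9 × (626/505) = 21.9 × 1.239604 = 27.1473
nickel: 4.1 × (17266/23667) = 4.1 × 0.729539 = 2.9911
Index = Σ wᵢ·(p₁ᵢ/p₀ᵢ) = 38.5791 + 24.6756 + 17.8462 + 27.1473 + 2.9911 = 111.2393

111.2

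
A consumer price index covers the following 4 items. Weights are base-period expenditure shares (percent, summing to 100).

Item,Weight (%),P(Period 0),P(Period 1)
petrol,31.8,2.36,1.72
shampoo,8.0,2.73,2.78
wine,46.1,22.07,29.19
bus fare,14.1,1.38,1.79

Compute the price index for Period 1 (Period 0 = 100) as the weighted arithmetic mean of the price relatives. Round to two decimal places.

petrol: 31.8 × (1.72/2.36) = 31.8 × 0.728814 = 23.1763
shampoo: 8.0 × (2.78/2.73) = 8.0 × 1.018315 = 8.1465
wine: 46.1 × (29.19/22.07) = 46.1 × 1.322610 = 60.9723
bus fare: 14.1 × (1.79/1.38) = 14.1 × 1.297101 = 18.2891
Index = Σ wᵢ·(p₁ᵢ/p₀ᵢ) = 23.1763 + 8.1465 + 60.9723 + 18.2891 = 110.5842

110.58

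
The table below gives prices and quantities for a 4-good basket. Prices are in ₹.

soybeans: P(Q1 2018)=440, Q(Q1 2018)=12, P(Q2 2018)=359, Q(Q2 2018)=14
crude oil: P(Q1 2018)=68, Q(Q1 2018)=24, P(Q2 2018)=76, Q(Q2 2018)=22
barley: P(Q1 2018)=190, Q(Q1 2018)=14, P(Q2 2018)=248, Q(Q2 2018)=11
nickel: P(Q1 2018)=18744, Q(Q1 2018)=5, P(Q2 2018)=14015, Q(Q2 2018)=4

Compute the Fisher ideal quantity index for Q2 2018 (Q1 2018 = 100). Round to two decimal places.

Laspeyres component (base-period weights):
ΣP(Q1 2018)Q(Q2 2018) = 440×14 + 68×22 + 190×11 + 18744×4 = 6160 + 1496 + 2090 + 74976 = 84722
ΣP(Q1 2018)Q(Q1 2018) = 440×12 + 68×24 + 190×14 + 18744×5 = 5280 + 1632 + 2660 + 93720 = 103292
L = 84722 / 103292 × 100 = 82.0218
Paasche component (current-period weights):
ΣP(Q2 2018)Q(Q2 2018) = 359×14 + 76×22 + 248×11 + 14015×4 = 5026 + 1672 + 2728 + 56060 = 65486
ΣP(Q2 2018)Q(Q1 2018) = 359×12 + 76×24 + 248×14 + 14015×5 = 4308 + 1824 + 3472 + 70075 = 79679
P = 65486 / 79679 × 100 = 82.1873
Fisher = √(L × P) = √(82.0218 × 82.1873) = 82.1045

82.10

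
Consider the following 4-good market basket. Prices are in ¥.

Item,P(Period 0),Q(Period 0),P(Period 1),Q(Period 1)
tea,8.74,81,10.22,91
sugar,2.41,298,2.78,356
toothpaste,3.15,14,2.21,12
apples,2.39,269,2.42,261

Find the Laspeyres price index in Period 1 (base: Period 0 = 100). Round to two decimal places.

Laspeyres price index uses base-period quantities as weights.
ΣP(Period 1)·Q(Period 0) = 10.22×81 + 2.78×298 + 2.21×14 + 2.42×269 = 827.82 + 828.44 + 30.94 + 650.98 = 2338.18
ΣP(Period 0)·Q(Period 0) = 8.74×81 + 2.41×298 + 3.15×14 + 2.39×269 = 707.94 + 718.18 + 44.1 + 642.91 = 2113.13
Index = 2338.18 / 2113.13 × 100 = 110.6501

110.65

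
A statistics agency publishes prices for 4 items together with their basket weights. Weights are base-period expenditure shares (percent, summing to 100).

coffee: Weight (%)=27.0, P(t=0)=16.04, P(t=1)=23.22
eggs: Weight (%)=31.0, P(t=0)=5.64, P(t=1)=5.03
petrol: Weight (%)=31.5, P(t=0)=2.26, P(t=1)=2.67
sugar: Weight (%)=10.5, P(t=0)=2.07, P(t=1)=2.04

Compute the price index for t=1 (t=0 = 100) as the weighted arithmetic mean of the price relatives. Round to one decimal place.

114.3

coffee: 27.0 × (23.22/16.04) = 27.0 × 1.447631 = 39.0860
eggs: 31.0 × (5.03/5.64) = 31.0 × 0.891844 = 27.6472
petrol: 31.5 × (2.67/2.26) = 31.5 × 1.181416 = 37.2146
sugar: 10.5 × (2.04/2.07) = 10.5 × 0.985507 = 10.3478
Index = Σ wᵢ·(p₁ᵢ/p₀ᵢ) = 39.0860 + 27.6472 + 37.2146 + 10.3478 = 114.2956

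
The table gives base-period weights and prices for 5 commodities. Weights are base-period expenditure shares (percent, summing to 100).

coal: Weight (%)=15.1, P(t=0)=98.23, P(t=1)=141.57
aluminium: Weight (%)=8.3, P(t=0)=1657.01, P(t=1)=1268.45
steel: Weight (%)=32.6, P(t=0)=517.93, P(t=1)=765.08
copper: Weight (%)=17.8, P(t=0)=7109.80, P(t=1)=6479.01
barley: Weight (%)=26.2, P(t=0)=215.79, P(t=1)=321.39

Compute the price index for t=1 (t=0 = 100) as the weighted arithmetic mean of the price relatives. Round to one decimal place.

coal: 15.1 × (141.57/98.23) = 15.1 × 1.441209 = 21.7623
aluminium: 8.3 × (1268.45/1657.01) = 8.3 × 0.765505 = 6.3537
steel: 32.6 × (765.08/517.93) = 32.6 × 1.477188 = 48.1563
copper: 17.8 × (6479.01/7109.80) = 17.8 × 0.911279 = 16.2208
barley: 26.2 × (321.39/215.79) = 26.2 × 1.489365 = 39.0214
Index = Σ wᵢ·(p₁ᵢ/p₀ᵢ) = 21.7623 + 6.3537 + 48.1563 + 16.2208 + 39.0214 = 131.5144

131.5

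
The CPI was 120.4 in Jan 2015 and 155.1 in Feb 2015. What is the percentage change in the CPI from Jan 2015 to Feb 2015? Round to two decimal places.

Change = (155.1 − 120.4) / 120.4 × 100
       = 34.7 / 120.4 × 100 = 28.8206%

28.82%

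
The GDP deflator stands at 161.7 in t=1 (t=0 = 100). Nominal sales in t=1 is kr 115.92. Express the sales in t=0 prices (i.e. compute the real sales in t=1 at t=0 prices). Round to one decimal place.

71.7

Real = Nominal ÷ (Index/100) = 115.92 ÷ (161.7/100)
     = 115.92 ÷ 1.617 = 71.6883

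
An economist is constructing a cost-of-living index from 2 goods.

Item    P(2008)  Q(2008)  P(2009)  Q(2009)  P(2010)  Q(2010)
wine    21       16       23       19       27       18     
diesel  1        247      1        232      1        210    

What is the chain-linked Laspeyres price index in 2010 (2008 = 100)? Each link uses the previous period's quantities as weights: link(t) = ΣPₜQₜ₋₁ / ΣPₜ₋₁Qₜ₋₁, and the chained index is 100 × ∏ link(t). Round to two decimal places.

117.47

Link 2008→2009:
ΣP(2009)Q(2008) = 23×16 + 1×247 = 368 + 247 = 615
ΣP(2008)Q(2008) = 21×16 + 1×247 = 336 + 247 = 583
link = 615/583 = 1.054889
Link 2009→2010:
ΣP(2010)Q(2009) = 27×19 + 1×232 = 513 + 232 = 745
ΣP(2009)Q(2009) = 23×19 + 1×232 = 437 + 232 = 669
link = 745/669 = 1.113602
Chained index = 100 × 1.054889 × 1.113602 = 117.4726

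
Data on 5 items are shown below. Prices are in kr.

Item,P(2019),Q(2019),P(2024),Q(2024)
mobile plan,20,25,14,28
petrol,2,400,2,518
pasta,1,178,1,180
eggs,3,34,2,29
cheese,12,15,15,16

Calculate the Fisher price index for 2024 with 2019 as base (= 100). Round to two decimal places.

92.43

Laspeyres component (base-period weights):
ΣP(2024)Q(2019) = 14×25 + 2×400 + 1×178 + 2×34 + 15×15 = 350 + 800 + 178 + 68 + 225 = 1621
ΣP(2019)Q(2019) = 20×25 + 2×400 + 1×178 + 3×34 + 12×15 = 500 + 800 + 178 + 102 + 180 = 1760
L = 1621 / 1760 × 100 = 92.1023
Paasche component (current-period weights):
ΣP(2024)Q(2024) = 14×28 + 2×518 + 1×180 + 2×29 + 15×16 = 392 + 1036 + 180 + 58 + 240 = 1906
ΣP(2019)Q(2024) = 20×28 + 2×518 + 1×180 + 3×29 + 12×16 = 560 + 1036 + 180 + 87 + 192 = 2055
P = 1906 / 2055 × 100 = 92.7494
Fisher = √(L × P) = √(92.1023 × 92.7494) = 92.4253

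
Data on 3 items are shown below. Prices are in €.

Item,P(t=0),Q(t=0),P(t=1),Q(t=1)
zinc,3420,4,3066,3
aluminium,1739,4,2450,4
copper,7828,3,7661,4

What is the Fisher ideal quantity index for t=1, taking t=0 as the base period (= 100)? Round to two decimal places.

Laspeyres component (base-period weights):
ΣP(t=0)Q(t=1) = 3420×3 + 1739×4 + 7828×4 = 10260 + 6956 + 31312 = 48528
ΣP(t=0)Q(t=0) = 3420×4 + 1739×4 + 7828×3 = 13680 + 6956 + 23484 = 44120
L = 48528 / 44120 × 100 = 109.9909
Paasche component (current-period weights):
ΣP(t=1)Q(t=1) = 3066×3 + 2450×4 + 7661×4 = 9198 + 9800 + 30644 = 49642
ΣP(t=1)Q(t=0) = 3066×4 + 2450×4 + 7661×3 = 12264 + 9800 + 22983 = 45047
P = 49642 / 45047 × 100 = 110.2005
Fisher = √(L × P) = √(109.9909 × 110.2005) = 110.0956

110.10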